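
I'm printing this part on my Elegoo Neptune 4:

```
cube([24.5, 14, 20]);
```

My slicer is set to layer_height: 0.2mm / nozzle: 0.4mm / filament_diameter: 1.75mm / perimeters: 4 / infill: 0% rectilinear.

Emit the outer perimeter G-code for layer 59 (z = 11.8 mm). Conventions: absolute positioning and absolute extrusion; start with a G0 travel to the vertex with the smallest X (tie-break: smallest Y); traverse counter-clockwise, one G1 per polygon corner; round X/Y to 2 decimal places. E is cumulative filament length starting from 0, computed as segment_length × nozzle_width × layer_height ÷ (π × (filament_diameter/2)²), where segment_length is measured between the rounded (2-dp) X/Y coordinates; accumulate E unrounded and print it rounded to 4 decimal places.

G0 X0.00 Y0.00 Z11.80
G1 X24.50 Y0.00 E0.8149
G1 X24.50 Y14.00 E1.2805
G1 X0.00 Y14.00 E2.0954
G1 X0.00 Y0.00 E2.5610

At z = 11.8 mm: the 24.5×14 cube contributes its full rectangle. The outline is a single polygon with 4 vertices. Extrusion per mm of travel: 0.4 × 0.2 / (π × 0.875²) = 0.033260. Accumulating E over each segment gives final E = 2.5610.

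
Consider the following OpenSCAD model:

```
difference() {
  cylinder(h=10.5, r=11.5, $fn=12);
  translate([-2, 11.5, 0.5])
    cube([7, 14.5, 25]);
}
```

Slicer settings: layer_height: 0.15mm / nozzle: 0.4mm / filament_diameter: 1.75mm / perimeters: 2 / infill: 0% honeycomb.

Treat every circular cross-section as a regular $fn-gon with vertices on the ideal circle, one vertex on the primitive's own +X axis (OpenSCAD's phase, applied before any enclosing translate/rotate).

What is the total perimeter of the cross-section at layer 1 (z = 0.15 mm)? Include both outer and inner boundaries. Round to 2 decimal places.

71.43 mm

At z = 0.15 mm: the r=11.5 cylinder contributes a regular 12-gon of circumradius 11.5 (perimeter = 2·12·11.500·sin(180°/12) = 71.43 mm); the cube at (-2, 11.5) is not intersected at this z (z outside [0.5, 25.5]); After the difference (first − rest): none of the subtracted shapes is present at this height, so the r=11.5 cylinder is unchanged — boundary = 71.43 mm. Overall, the cross-section is a single solid region. Total boundary length (outer) = 71.43 mm.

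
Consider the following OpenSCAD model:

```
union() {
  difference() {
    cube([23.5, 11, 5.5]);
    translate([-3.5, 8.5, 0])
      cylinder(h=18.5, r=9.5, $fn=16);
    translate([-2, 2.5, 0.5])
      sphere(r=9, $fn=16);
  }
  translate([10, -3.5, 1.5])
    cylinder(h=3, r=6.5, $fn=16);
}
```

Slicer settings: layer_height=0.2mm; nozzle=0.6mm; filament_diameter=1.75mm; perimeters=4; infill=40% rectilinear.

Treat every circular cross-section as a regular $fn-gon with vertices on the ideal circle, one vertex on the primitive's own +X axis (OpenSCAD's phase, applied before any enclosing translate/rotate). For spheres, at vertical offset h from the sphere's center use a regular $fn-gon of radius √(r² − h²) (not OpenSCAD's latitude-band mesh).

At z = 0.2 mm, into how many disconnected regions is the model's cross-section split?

1

At z = 0.2 mm: the cube is present — its section is the full 23.5×11 rectangle; the r=9.5 cylinder at (-3.5, 8.5) contributes a regular 16-gon of circumradius 9.5; the r=9 sphere at (-2, 2.5) contributes a regular 16-gon of circumradius √(9²−0.3²) = 8.995; After the difference (first − rest): starting from the 23.5×11 cube, the r=9.5 cylinder at (-3.5, 8.5) partially overlaps it — only the 51.32 mm² overlap (of its 276.30 mm²) is removed, clipping the outline; the r=9 sphere at (-2, 2.5) partially overlaps it — only the 17.90 mm² overlap (of its 247.70 mm²) is removed, clipping the outline — 1 connected region; the cylinder at (10, -3.5) does not reach this height (z outside [1.5, 4.5]); Combining (union): only that combined region is present, so the union is just that shape — 1 connected region. The result has 1 disconnected region.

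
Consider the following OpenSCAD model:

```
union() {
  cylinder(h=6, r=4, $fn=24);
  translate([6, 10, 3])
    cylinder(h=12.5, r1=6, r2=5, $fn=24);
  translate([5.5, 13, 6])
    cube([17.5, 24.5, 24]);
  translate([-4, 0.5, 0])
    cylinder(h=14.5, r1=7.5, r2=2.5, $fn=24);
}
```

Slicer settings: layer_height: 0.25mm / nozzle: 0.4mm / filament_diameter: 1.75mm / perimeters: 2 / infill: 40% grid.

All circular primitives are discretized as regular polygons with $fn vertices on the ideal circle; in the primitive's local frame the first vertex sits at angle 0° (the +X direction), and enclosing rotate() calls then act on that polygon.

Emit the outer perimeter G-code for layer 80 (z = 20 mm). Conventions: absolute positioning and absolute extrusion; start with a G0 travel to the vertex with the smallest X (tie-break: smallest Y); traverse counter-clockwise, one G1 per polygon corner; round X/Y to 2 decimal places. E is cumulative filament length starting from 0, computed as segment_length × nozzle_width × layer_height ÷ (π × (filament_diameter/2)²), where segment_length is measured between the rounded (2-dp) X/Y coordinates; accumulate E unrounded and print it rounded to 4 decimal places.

At z = 20 mm: the cylinder does not reach this height (z outside [0, 6]); the cone at (6, 10) does not reach this height (z outside [3, 15.5]); the cube at (5.5, 13) is present — its section is the full 17.5×24.5 rectangle; the cone at (-4, 0.5) is absent (z outside [0, 14.5]); Combining (union): only the 17.5×24.5 cube at (5.5, 13) is present, so the union is just that shape — 1 connected region. The outline is a single polygon with 4 vertices. Extrusion per mm of travel: 0.4 × 0.25 / (π × 0.875²) = 0.041575. Accumulating E over each segment gives final E = 3.4923.

G0 X5.50 Y13.00 Z20.00
G1 X23.00 Y13.00 E0.7276
G1 X23.00 Y37.50 E1.7462
G1 X5.50 Y37.50 E2.4737
G1 X5.50 Y13.00 E3.4923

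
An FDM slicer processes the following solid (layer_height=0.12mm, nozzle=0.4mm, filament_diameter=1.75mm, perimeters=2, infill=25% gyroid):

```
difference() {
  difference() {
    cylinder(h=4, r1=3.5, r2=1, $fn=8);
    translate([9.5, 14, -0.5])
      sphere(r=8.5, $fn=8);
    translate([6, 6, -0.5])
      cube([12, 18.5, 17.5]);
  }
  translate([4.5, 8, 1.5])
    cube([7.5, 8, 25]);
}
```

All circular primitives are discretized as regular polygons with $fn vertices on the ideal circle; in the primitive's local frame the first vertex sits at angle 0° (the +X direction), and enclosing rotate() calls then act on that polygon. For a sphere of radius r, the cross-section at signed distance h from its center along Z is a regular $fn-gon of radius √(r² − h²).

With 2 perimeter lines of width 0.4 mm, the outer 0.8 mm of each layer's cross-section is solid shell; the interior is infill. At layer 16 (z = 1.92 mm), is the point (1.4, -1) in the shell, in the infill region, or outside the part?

At z = 1.92 mm: the cone: at t=0.480 of its height the radius interpolates to r₁+(r₂−r₁)t = 2.300, giving a regular 8-gon of that circumradius; the sphere at (9.5, 14): section is a regular 8-gon, circumradius = √(r²−h²) = √(8.5²−2.42²) = 8.148; the 12×18.5 cube at (6, 6) contributes its full rectangle; After the difference (first − rest): starting from the cone, the r=8.5 sphere at (9.5, 14) misses the remaining region (no effect); the 12×18.5 cube at (6, 6) misses the remaining region (no effect) — 1 connected region; the cube at (4.5, 8) is present — its section is the full 7.5×8 rectangle; Subtracting the remaining from the first: starting from the result so far, the 7.5×8 cube at (4.5, 8) misses the remaining region (no effect) — 1 connected region. Overall, the cross-section is a single solid region. The nearest boundary edge runs (2.30, 0.00)→(1.63, -1.63); distance from the point to it = 0.45 mm. The point is inside the cross-section, 0.45 mm from the nearest boundary — within the 0.8 mm shell band (2 × 0.4).

shell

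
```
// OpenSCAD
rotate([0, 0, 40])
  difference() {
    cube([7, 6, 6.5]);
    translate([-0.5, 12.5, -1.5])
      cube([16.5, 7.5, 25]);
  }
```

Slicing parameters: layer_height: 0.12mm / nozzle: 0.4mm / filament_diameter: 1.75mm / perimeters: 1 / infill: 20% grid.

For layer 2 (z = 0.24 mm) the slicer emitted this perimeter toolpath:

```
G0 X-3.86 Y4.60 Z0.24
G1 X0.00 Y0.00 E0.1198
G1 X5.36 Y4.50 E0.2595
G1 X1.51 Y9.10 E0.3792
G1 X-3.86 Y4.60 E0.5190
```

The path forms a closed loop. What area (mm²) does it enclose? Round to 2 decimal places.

Apply the shoelace formula to the sequence of (X, Y) vertices; enclosed area = 42.03 mm².

42.03 mm²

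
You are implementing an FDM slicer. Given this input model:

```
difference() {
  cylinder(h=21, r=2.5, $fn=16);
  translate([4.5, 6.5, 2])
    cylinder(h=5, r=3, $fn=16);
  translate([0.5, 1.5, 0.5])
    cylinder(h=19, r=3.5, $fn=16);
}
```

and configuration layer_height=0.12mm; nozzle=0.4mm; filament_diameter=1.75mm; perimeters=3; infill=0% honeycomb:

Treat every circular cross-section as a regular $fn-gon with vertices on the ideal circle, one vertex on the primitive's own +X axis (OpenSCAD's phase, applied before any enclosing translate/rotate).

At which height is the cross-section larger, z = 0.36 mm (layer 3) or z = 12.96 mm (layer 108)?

Layer 3 (z = 0.36): the r=2.5 cylinder gives a regular 16-gon of circumradius 2.5 (constant along its height) (area = (16/2)·2.500²·sin(360°/16) = 19.13 mm²); the cylinder at (4.5, 6.5) does not reach this height (z outside [2, 7]); the cylinder at (0.5, 1.5) is absent (z outside [0.5, 19.5]); Subtracting the remaining from the first: none of the subtracted shapes is present at this height, so the r=2.5 cylinder is unchanged — area = 19.13 mm². So its area = 19.13 mm². Layer 108 (z = 12.96): the cylinder: section is a regular 16-gon, circumradius r=2.5 (area = (16/2)·2.500²·sin(360°/16) = 19.13 mm²); the cylinder at (4.5, 6.5) is absent (z outside [2, 7]); the r=3.5 cylinder at (0.5, 1.5) gives a regular 16-gon of circumradius 3.5 (constant along its height) (area = (16/2)·3.500²·sin(360°/16) = 37.50 mm²); After the difference (first − rest): starting from the r=2.5 cylinder (19.13 mm²), the r=3.5 cylinder at (0.5, 1.5) partially overlaps it — only the 17.11 mm² overlap (of its 37.50 mm²) is removed, clipping the outline — area = 2.02 mm². So its area = 2.02 mm². Layer 3 is larger (19.13 vs 2.02 mm²).

layer 3 (z = 0.36 mm)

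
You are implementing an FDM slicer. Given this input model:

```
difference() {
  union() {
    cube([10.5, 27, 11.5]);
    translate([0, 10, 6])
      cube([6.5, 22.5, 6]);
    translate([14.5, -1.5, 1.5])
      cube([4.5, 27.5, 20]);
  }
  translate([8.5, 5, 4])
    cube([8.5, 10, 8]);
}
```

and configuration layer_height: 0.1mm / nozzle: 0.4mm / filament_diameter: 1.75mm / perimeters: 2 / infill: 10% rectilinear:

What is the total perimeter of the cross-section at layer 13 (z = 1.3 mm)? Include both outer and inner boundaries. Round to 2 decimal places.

At z = 1.3 mm: the cube is present — its section is the full 10.5×27 rectangle (perimeter 75.00 mm); the cube at (0, 10) does not reach this height (z outside [6, 12]); the cube at (14.5, -1.5) is absent (z outside [1.5, 21.5]); Merging all regions: only the 10.5×27 cube is present, so the union is just that shape — boundary = 75.00 mm; the cube at (8.5, 5) is not intersected at this z (z outside [4, 12]); After the difference (first − rest): none of the subtracted shapes is present at this height, so the result so far is unchanged — boundary = 75.00 mm. Overall, the cross-section is a single solid region. Total boundary length (outer) = 75.00 mm.

75.00 mm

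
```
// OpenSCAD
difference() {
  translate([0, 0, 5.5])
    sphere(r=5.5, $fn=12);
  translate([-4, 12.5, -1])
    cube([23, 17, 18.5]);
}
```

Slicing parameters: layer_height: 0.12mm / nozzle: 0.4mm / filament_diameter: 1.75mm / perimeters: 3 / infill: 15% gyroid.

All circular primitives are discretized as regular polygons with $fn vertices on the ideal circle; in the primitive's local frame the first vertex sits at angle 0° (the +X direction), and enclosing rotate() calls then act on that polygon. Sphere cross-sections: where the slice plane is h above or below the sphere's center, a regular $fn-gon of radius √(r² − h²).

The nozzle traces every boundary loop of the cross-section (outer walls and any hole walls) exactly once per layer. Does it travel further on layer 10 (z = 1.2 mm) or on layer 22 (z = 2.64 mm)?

layer 22 (z = 2.64 mm)

Layer 10 (z = 1.2): the r=5.5 sphere slices to a regular 12-gon of circumradius 3.429 (√(r²−h²) with h=4.3 from center) (perimeter = 2·12·3.429·sin(180°/12) = 21.30 mm); the cube at (-4, 12.5) (footprint 23×17) is included at this height (perimeter 80.00 mm); Subtracting the remaining from the first: starting from the r=5.5 sphere, the 23×17 cube at (-4, 12.5) misses the remaining region (no effect) — boundary = 21.30 mm. So its perimeter = 21.30 mm. Layer 22 (z = 2.64): the sphere: section is a regular 12-gon, circumradius = √(r²−h²) = √(5.5²−2.86²) = 4.698 (perimeter = 2·12·4.698·sin(180°/12) = 29.18 mm); the cube at (-4, 12.5) is present — its section is the full 23×17 rectangle (perimeter 80.00 mm); After the difference (first − rest): starting from the r=5.5 sphere, the 23×17 cube at (-4, 12.5) misses the remaining region (no effect) — boundary = 29.18 mm. So its perimeter = 29.18 mm. Layer 22 is larger (29.18 vs 21.30 mm).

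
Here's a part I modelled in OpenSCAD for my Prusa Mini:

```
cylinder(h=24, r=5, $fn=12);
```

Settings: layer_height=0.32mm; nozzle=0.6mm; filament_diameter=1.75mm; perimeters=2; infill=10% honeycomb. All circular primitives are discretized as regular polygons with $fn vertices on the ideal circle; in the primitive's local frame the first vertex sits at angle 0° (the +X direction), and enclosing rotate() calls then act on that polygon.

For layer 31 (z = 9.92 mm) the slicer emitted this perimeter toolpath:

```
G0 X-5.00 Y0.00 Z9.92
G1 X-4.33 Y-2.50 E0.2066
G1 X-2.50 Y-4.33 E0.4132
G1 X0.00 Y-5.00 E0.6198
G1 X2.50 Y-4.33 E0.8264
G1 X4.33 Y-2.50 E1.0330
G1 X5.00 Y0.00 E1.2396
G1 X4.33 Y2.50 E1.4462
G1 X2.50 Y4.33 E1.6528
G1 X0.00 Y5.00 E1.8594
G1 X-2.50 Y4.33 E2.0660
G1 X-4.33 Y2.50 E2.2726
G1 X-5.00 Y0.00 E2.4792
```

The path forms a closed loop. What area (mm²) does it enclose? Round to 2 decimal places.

75.00 mm²

Apply the shoelace formula to the sequence of (X, Y) vertices; enclosed area = 75.00 mm².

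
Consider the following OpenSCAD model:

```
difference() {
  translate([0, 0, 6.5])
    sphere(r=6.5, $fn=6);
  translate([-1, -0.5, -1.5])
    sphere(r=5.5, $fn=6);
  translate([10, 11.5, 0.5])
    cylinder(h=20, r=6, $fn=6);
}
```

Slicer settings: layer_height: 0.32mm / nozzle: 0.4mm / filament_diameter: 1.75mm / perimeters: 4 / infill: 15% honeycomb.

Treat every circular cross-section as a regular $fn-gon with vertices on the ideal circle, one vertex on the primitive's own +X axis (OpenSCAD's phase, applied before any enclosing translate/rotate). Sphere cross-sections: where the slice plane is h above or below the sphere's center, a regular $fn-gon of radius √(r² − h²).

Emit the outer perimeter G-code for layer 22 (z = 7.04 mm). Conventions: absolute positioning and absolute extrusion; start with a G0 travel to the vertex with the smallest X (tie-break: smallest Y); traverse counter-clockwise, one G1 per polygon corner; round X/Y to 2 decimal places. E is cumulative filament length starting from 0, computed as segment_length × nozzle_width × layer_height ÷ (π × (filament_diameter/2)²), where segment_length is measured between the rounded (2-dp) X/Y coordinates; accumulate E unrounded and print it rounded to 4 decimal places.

G0 X-6.48 Y0.00 Z7.04
G1 X-3.24 Y-5.61 E0.3448
G1 X3.24 Y-5.61 E0.6896
G1 X6.48 Y0.00 E1.0344
G1 X3.24 Y5.61 E1.3791
G1 X-3.24 Y5.61 E1.7240
G1 X-6.48 Y0.00 E2.0687

At z = 7.04 mm: the r=6.5 sphere contributes a regular 6-gon of circumradius √(6.5²−0.54²) = 6.478; the sphere at (-1, -0.5) is not intersected at this z (|z−center|=8.540 > r=5.5); the r=6 cylinder at (10, 11.5) gives a regular 6-gon of circumradius 6 (constant along its height); After the difference (first − rest): starting from the r=6.5 sphere, the r=6 cylinder at (10, 11.5) misses the remaining region (no effect) — 1 connected region. The outline is a single polygon with 6 vertices. Extrusion per mm of travel: 0.4 × 0.32 / (π × 0.875²) = 0.053216. Accumulating E over each segment gives final E = 2.0687.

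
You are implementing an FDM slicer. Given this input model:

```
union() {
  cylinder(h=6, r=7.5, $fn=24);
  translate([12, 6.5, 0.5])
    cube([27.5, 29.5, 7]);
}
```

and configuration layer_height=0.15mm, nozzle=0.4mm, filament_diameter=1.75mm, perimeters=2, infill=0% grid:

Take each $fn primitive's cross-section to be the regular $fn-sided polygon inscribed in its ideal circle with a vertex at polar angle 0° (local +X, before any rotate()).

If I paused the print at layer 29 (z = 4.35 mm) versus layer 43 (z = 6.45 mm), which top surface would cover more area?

layer 29 (z = 4.35 mm)

Layer 29 (z = 4.35): the cylinder: section is a regular 24-gon, circumradius r=7.5 (area = (24/2)·7.500²·sin(360°/24) = 174.70 mm²); the cube at (12, 6.5) (footprint 27.5×29.5) is included at this height (area 811.25 mm²); Merging all regions: the 2 present regions are separate (no shared area or edge), so areas and boundary lengths simply add and each stays a separate island — area = 985.95 mm². So its area = 985.95 mm². Layer 43 (z = 6.45): the cylinder does not reach this height (z outside [0, 6]); the cube at (12, 6.5) is present — its section is the full 27.5×29.5 rectangle (area 811.25 mm²); Merging all regions: only the 27.5×29.5 cube at (12, 6.5) is present, so the union is just that shape — area = 811.25 mm². So its area = 811.25 mm². Layer 29 is larger (985.95 vs 811.25 mm²).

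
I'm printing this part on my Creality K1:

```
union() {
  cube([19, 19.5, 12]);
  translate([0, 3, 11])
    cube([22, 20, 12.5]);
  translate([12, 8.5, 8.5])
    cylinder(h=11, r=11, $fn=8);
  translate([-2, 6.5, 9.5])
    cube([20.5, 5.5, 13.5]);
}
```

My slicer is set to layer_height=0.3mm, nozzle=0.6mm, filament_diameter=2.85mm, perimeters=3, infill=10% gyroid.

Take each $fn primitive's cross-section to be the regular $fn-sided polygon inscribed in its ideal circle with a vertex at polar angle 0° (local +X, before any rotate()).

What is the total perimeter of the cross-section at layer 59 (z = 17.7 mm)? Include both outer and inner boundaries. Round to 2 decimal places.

At z = 17.7 mm: the cube is not intersected at this z (z outside [0, 12]); the 22×20 cube at (0, 3) contributes its full rectangle (perimeter 84.00 mm); the cylinder at (12, 8.5): section is a regular 8-gon, circumradius r=11 (perimeter = 2·8·11.000·sin(180°/8) = 67.35 mm); the cube at (-2, 6.5) (footprint 20.5×5.5) is included at this height (perimeter 52.00 mm); Taking the union: the regions partially overlap (shared area 378.93 mm²), so the edge portions inside another operand are dropped and the merged outline is re-measured after clipping — boundary = 92.72 mm. Overall, the cross-section is a single solid region. Total boundary length (outer) = 92.72 mm.

92.72 mm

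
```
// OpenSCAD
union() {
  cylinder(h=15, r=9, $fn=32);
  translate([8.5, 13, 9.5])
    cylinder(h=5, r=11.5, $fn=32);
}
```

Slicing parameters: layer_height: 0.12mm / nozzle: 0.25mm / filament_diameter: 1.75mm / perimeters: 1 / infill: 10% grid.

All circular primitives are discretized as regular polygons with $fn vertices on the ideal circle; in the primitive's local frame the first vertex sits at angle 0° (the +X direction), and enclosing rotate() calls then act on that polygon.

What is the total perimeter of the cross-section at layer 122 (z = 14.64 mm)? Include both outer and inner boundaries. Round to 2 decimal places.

At z = 14.64 mm: the cylinder: section is a regular 32-gon, circumradius r=9 (perimeter = 2·32·9.000·sin(180°/32) = 56.46 mm); the cylinder at (8.5, 13) is absent (z outside [9.5, 14.5]); Taking the union: only the r=9 cylinder is present, so the union is just that shape — boundary = 56.46 mm. Overall, the cross-section is a single solid region. Total boundary length (outer) = 56.46 mm.

56.46 mm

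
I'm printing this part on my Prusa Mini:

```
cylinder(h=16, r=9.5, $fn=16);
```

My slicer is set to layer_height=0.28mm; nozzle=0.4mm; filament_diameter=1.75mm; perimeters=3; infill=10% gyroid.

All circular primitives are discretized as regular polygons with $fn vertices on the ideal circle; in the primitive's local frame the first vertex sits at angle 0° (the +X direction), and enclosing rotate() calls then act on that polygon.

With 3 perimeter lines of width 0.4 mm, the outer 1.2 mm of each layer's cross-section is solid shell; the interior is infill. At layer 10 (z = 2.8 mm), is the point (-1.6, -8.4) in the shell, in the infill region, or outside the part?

shell

At z = 2.8 mm: the cylinder: section is a regular 16-gon, circumradius r=9.5. Overall, the cross-section is a single solid region. The nearest boundary edge runs (-3.64, -8.78)→(-0.00, -9.50); distance from the point to it = 0.77 mm. The point is inside the cross-section, 0.77 mm from the nearest boundary — within the 1.2 mm shell band (3 × 0.4).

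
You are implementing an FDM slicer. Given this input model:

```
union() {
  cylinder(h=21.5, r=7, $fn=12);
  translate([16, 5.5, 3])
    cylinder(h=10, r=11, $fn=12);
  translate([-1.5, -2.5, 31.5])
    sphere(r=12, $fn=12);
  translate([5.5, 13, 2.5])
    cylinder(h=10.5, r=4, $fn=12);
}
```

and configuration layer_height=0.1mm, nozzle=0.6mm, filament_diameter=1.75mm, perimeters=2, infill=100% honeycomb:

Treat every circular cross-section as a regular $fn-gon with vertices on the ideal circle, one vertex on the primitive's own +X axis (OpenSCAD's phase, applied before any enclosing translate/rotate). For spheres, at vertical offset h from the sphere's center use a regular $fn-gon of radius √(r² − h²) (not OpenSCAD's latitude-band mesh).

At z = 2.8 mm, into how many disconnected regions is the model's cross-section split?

2

At z = 2.8 mm: the cylinder: section is a regular 12-gon, circumradius r=7; the cylinder at (16, 5.5) is not intersected at this z (z outside [3, 13]); the sphere at (-1.5, -2.5) does not reach this height (|z−center|=28.700 > r=12); the r=4 cylinder at (5.5, 13) gives a regular 12-gon of circumradius 4 (constant along its height); Combining (union): the 2 present regions are separate (no shared area or edge), so areas and boundary lengths simply add and each stays a separate island — 2 connected regions. The result has 2 disconnected regions.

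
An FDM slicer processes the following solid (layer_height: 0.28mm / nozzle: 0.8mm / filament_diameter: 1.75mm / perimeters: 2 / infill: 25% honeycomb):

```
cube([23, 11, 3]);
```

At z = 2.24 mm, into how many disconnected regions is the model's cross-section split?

1

At z = 2.24 mm: the cube is present — its section is the full 23×11 rectangle. The result has 1 disconnected region.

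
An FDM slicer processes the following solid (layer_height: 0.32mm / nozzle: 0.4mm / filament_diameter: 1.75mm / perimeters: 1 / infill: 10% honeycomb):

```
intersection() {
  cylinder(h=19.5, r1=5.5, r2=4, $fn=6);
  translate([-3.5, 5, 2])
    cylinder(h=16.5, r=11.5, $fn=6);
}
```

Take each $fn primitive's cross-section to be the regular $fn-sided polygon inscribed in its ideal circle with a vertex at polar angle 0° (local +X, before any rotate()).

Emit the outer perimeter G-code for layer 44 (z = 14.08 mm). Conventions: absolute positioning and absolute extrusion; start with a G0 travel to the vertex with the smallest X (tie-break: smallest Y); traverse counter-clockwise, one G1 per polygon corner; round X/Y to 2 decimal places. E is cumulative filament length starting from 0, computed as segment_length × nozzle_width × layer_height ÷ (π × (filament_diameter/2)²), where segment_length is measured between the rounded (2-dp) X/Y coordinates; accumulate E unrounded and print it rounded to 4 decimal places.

G0 X-4.42 Y0.00 Z14.08
G1 X-2.21 Y-3.83 E0.2353
G1 X2.21 Y-3.83 E0.4705
G1 X4.42 Y0.00 E0.7058
G1 X2.21 Y3.83 E0.9412
G1 X-2.21 Y3.83 E1.1764
G1 X-4.42 Y0.00 E1.4117

At z = 14.08 mm: the cone: at t=0.722 of its height the radius interpolates to r₁+(r₂−r₁)t = 4.417, giving a regular 6-gon of that circumradius; the r=11.5 cylinder at (-3.5, 5) gives a regular 6-gon of circumradius 11.5 (constant along its height); After intersecting: the cone lies inside the r=11.5 cylinder at (-3.5, 5), so it is kept whole — 1 connected region. The outline is a single polygon with 6 vertices. Extrusion per mm of travel: 0.4 × 0.32 / (π × 0.875²) = 0.053216. Accumulating E over each segment gives final E = 1.4117.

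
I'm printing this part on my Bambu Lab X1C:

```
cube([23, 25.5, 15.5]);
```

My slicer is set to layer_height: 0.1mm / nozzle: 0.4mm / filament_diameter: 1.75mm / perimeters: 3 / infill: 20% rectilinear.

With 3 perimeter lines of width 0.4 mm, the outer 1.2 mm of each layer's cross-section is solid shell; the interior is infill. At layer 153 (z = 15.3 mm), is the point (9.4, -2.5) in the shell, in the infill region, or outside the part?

outside

At z = 15.3 mm: the 23×25.5 cube contributes its full rectangle. Overall, the cross-section is a single solid region. The nearest boundary edge runs (0.00, 0.00)→(23.00, 0.00); distance from the point to it = 2.50 mm. The point is not inside any of the regions above, so it lies outside the cross-section (2.50 mm from the nearest boundary).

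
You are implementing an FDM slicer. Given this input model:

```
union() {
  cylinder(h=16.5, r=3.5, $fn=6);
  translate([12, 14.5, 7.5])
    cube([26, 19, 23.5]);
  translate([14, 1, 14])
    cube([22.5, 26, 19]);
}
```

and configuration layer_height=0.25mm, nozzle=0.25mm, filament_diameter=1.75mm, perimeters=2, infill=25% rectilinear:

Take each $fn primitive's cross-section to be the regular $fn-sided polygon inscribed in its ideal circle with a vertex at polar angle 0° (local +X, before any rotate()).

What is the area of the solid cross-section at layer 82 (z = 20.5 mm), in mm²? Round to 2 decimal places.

797.75 mm²

At z = 20.5 mm: the cylinder is absent (z outside [0, 16.5]); the cube at (12, 14.5) (footprint 26×19) is included at this height (area 494.00 mm²); the cube at (14, 1) (footprint 22.5×26) is included at this height (area 585.00 mm²); Taking the union: the regions partially overlap — summed areas 1079.00 mm² minus the doubly-counted overlap 281.25 mm² gives 797.75 mm² — area = 797.75 mm². Overall, the cross-section is a single solid region. Net area = 797.75 mm².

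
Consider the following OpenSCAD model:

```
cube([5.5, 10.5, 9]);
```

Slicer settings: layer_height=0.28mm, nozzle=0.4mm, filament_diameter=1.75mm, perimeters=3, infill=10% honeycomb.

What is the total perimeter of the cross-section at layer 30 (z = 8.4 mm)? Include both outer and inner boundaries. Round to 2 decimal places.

32.00 mm

At z = 8.4 mm: the cube is present — its section is the full 5.5×10.5 rectangle (perimeter 32.00 mm). Overall, the cross-section is a single solid region. Total boundary length (outer) = 32.00 mm.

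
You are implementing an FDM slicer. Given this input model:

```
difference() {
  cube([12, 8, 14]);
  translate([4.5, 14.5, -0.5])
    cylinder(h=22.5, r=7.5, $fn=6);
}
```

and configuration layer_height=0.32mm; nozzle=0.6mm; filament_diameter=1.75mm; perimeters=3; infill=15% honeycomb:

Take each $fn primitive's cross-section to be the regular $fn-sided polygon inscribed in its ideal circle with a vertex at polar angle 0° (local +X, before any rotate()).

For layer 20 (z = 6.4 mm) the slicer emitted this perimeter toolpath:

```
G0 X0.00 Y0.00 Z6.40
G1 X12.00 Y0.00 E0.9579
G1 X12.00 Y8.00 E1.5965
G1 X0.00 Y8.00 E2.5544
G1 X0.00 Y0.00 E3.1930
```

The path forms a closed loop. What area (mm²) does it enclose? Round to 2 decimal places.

Apply the shoelace formula to the sequence of (X, Y) vertices; enclosed area = 96.00 mm².

96.00 mm²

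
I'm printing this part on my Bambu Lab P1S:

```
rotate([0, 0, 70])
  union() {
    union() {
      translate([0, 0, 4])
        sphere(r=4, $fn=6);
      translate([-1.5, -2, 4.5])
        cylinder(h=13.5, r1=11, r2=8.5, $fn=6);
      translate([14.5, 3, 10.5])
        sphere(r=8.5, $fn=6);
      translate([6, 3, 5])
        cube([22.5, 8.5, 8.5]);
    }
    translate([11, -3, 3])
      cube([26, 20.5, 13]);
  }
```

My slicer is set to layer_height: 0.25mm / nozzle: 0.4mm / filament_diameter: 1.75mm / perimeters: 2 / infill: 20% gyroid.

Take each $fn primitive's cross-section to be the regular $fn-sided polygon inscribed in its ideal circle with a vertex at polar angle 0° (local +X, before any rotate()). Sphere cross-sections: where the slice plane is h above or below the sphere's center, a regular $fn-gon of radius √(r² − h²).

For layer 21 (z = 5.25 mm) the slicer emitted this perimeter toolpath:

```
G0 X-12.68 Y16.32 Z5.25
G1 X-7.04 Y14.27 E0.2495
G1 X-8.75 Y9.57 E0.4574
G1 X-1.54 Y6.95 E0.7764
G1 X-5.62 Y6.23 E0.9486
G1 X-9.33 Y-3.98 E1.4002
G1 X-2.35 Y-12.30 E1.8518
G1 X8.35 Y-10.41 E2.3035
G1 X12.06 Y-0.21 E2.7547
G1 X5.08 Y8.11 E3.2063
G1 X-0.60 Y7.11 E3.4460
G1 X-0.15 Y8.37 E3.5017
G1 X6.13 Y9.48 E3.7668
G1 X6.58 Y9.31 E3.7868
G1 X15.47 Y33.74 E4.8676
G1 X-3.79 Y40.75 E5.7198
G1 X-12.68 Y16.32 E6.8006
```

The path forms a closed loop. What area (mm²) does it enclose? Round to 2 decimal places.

890.34 mm²

Apply the shoelace formula to the sequence of (X, Y) vertices; enclosed area = 890.34 mm².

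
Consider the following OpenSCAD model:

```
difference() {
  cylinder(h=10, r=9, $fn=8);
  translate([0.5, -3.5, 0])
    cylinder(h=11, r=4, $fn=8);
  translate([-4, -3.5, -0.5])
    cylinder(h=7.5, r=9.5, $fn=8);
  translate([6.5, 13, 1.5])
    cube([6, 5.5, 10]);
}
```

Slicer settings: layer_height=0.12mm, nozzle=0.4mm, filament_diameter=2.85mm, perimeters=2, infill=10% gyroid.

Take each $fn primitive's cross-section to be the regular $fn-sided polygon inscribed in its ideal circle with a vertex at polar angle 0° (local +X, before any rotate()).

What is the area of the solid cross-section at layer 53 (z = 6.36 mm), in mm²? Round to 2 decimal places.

79.66 mm²

At z = 6.36 mm: the r=9 cylinder contributes a regular 8-gon of circumradius 9 (area = (8/2)·9.000²·sin(360°/8) = 229.10 mm²); the r=4 cylinder at (0.5, -3.5) contributes a regular 8-gon of circumradius 4 (area = (8/2)·4.000²·sin(360°/8) = 45.25 mm²); the r=9.5 cylinder at (-4, -3.5) contributes a regular 8-gon of circumradius 9.5 (area = (8/2)·9.500²·sin(360°/8) = 255.27 mm²); the 6×5.5 cube at (6.5, 13) contributes its full rectangle (area 33.00 mm²); After the difference (first − rest): starting from the r=9 cylinder (229.10 mm²), the r=4 cylinder at (0.5, -3.5) lies wholly inside it (removes its full 45.25 mm² and its 24.49 mm outline becomes a hole wall); the r=9.5 cylinder at (-4, -3.5) partially overlaps it — only the 104.19 mm² overlap (of its 255.27 mm²) is removed, clipping the outline; the 6×5.5 cube at (6.5, 13) misses the remaining region (no effect) — area = 79.66 mm². Overall, the cross-section is a single solid region. Net area = 79.66 mm².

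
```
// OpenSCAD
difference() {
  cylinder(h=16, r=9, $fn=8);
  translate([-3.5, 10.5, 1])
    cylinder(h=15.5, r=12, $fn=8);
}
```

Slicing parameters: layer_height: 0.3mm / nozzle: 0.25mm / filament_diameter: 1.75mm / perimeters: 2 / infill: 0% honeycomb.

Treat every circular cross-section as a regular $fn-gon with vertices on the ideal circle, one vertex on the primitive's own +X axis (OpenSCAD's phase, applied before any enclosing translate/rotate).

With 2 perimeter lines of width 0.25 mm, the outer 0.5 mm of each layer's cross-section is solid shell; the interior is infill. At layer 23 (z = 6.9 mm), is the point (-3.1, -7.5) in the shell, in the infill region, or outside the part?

shell

At z = 6.9 mm: the r=9 cylinder contributes a regular 8-gon of circumradius 9; the cylinder at (-3.5, 10.5): section is a regular 8-gon, circumradius r=12; After the difference (first − rest): starting from the r=9 cylinder, the r=12 cylinder at (-3.5, 10.5) partially overlaps it — only the 101.11 mm² overlap (of its 407.29 mm²) is removed, clipping the outline — 1 connected region. Overall, the cross-section is a single solid region. The nearest boundary edge runs (-0.00, -9.00)→(-6.36, -6.36); distance from the point to it = 0.20 mm. The point is inside the cross-section, 0.20 mm from the nearest boundary — within the 0.5 mm shell band (2 × 0.25).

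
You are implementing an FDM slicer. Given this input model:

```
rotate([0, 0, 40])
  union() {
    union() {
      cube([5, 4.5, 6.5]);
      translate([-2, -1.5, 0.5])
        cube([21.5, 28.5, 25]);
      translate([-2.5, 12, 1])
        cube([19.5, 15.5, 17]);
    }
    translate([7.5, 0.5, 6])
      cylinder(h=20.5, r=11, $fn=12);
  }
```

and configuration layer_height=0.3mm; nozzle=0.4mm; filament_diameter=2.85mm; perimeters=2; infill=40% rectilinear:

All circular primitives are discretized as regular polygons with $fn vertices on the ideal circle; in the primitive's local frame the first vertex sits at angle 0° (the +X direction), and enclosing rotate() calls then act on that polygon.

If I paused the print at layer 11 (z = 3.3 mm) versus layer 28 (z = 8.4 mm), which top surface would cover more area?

Layer 11 (z = 3.3): the 5×4.5 cube contributes its full rectangle (area 22.50 mm²); the cube at (-2, -1.5) is present — its section is the full 21.5×28.5 rectangle (area 612.75 mm²); the cube at (-2.5, 12) (footprint 19.5×15.5) is included at this height (area 302.25 mm²); Merging all regions: the regions partially overlap — summed areas 937.50 mm² minus the doubly-counted overlap 307.50 mm² gives 630.00 mm² — area = 630.00 mm²; the cylinder at (7.5, 0.5) is absent (z outside [6, 26.5]); Merging all regions: only the result so far is present, so the union is just that shape — area = 630.00 mm²; (rotated 40° about Z; rotation is an isometry so areas/perimeters/island counts are preserved). So its area = 630.00 mm². Layer 28 (z = 8.4): the cube does not reach this height (z outside [0, 6.5]); the cube at (-2, -1.5) (footprint 21.5×28.5) is included at this height (area 612.75 mm²); the cube at (-2.5, 12) (footprint 19.5×15.5) is included at this height (area 302.25 mm²); Merging all regions: the regions partially overlap — summed areas 915.00 mm² minus the doubly-counted overlap 285.00 mm² gives 630.00 mm² — area = 630.00 mm²; the cylinder at (7.5, 0.5): section is a regular 12-gon, circumradius r=11 (area = (12/2)·11.000²·sin(360°/12) = 363.00 mm²); Combining (union): the regions partially overlap — summed areas 993.00 mm² minus the doubly-counted overlap 217.77 mm² gives 775.23 mm² — area = 775.23 mm²; (whole slice rotated 40° about Z — lengths, areas and connectivity unchanged). So its area = 775.23 mm². Layer 28 is larger (775.23 vs 630.00 mm²).

layer 28 (z = 8.4 mm)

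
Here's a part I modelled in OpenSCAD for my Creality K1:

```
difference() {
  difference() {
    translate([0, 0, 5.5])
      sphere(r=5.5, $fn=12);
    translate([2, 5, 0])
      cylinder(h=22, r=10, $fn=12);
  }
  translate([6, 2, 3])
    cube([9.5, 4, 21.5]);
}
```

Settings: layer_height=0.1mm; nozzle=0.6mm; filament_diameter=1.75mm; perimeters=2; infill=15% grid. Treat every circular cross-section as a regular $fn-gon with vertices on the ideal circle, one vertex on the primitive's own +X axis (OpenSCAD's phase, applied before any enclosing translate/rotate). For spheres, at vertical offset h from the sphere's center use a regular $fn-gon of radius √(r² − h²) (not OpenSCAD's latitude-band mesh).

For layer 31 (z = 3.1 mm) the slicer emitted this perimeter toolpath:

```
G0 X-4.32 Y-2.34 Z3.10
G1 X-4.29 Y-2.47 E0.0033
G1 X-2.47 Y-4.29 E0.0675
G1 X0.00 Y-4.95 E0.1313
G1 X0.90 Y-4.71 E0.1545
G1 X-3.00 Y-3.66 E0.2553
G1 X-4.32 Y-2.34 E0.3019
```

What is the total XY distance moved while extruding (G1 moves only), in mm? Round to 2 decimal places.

12.10 mm

Sum the Euclidean lengths of each G1 segment: total = 12.10 mm.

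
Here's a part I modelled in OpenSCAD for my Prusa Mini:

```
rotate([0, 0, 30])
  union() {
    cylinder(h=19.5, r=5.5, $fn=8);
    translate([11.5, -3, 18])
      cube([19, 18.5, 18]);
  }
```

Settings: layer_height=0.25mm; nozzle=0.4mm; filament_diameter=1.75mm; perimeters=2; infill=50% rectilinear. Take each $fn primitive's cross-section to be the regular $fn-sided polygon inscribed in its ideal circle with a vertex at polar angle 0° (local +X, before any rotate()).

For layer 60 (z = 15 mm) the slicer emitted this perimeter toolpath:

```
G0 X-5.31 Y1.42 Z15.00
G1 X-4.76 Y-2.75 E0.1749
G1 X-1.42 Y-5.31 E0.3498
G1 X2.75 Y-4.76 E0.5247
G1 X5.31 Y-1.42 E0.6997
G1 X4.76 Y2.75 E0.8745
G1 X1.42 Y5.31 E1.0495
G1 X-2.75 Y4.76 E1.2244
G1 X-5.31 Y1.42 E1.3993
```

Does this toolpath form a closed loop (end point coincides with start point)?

Start point (G0): (-5.31, 1.42). End point (last G1): the path returns to the start — closed.

yes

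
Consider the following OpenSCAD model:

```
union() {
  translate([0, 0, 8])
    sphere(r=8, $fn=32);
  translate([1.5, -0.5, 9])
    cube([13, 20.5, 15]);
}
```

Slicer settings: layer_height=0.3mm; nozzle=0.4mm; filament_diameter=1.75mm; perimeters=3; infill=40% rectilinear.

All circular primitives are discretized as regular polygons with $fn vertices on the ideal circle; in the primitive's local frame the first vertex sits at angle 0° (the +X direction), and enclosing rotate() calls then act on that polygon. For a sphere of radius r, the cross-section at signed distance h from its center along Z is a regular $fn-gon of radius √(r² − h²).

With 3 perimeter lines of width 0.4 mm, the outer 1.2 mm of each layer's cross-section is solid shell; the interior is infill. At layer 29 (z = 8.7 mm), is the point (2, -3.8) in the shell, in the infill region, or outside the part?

At z = 8.7 mm: the r=8 sphere slices to a regular 32-gon of circumradius 7.969 (√(r²−h²) with h=0.7 from center); the cube at (1.5, -0.5) does not reach this height (z outside [9, 24]); Merging all regions: only the r=8 sphere is present, so the union is just that shape — 1 connected region. Overall, the cross-section is a single solid region. The nearest boundary edge runs (3.05, -7.36)→(4.43, -6.63); distance from the point to it = 3.64 mm. The point is inside the cross-section and 3.64 mm from the nearest boundary — more than the 1.2 mm shell width (3 × 0.4), so it's in the infill interior.

infill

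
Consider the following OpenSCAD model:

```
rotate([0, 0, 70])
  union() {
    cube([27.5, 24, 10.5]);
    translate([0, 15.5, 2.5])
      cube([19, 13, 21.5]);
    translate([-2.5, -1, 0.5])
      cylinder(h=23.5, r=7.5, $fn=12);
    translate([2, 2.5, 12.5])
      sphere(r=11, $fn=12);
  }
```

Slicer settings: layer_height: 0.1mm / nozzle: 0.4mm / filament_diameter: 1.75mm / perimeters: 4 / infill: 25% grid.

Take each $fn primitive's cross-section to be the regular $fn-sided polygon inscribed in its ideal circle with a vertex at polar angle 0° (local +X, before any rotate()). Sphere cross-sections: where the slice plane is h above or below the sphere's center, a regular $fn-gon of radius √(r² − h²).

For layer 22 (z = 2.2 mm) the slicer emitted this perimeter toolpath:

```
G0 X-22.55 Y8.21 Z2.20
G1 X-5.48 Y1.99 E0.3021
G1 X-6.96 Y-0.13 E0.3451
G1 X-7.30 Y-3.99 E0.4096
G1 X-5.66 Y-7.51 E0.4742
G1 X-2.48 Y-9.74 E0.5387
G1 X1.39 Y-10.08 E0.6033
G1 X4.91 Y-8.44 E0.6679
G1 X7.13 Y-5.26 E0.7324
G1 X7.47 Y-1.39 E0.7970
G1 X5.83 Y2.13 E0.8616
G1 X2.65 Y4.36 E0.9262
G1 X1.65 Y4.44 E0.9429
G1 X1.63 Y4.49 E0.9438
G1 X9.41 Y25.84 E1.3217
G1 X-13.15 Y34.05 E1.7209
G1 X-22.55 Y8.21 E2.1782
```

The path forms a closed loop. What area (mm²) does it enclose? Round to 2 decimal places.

809.37 mm²

Apply the shoelace formula to the sequence of (X, Y) vertices; enclosed area = 809.37 mm².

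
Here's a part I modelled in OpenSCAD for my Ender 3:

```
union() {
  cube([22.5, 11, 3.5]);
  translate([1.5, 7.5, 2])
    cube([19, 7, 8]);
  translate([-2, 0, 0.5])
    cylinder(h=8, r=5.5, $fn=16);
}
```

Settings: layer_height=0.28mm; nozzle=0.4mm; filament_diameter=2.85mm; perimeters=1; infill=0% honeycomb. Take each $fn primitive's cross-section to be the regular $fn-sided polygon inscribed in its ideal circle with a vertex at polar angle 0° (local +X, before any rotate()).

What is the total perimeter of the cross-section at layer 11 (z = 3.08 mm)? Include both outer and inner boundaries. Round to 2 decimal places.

93.19 mm

At z = 3.08 mm: the 22.5×11 cube contributes its full rectangle (perimeter 67.00 mm); the cube at (1.5, 7.5) (footprint 19×7) is included at this height (perimeter 52.00 mm); the cylinder at (-2, 0): section is a regular 16-gon, circumradius r=5.5 (perimeter = 2·16·5.500·sin(180°/16) = 34.34 mm); Taking the union: the regions partially overlap (shared area 79.05 mm²), so the edge portions inside another operand are dropped and the merged outline is re-measured after clipping — boundary = 93.19 mm. Overall, the cross-section is a single solid region. Total boundary length (outer) = 93.19 mm.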